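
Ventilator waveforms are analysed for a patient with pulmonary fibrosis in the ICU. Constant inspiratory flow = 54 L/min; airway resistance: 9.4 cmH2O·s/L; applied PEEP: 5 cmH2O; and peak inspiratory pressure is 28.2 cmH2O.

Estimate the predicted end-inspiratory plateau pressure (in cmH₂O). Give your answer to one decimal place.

Flow: 54 L/min ÷ 60 = 0.9 L/s.
Pplat = PIP − Raw × flow = 28.2 − 9.4 × 0.9 = 28.2 − 8.46 = 19.74 cmH2O.

19.7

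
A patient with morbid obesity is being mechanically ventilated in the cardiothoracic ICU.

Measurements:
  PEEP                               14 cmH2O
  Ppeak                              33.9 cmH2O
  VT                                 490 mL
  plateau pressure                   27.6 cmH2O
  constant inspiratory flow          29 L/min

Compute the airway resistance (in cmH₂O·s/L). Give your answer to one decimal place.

13.0

Flow: 29 L/min ÷ 60 = 0.4833 L/s.
Raw = (PIP − Pplat) / flow = (33.9 − 27.6) / 0.4833 = 6.3 / 0.4833 = 13.035 cmH2O·s/L.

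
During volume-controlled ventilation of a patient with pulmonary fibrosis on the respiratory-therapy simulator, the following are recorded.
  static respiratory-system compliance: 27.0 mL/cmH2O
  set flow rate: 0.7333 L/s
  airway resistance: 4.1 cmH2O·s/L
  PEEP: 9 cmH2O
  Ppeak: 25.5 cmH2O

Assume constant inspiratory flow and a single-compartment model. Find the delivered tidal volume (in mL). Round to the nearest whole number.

364

Equation of motion (constant flow): PIP = Vt/C + R·V̇ + PEEP.
Vt/C = PIP − R·V̇ − PEEP = 25.5 − 3.007 − 9 = 13.493 cmH2O.
Vt = C × 13.493 = 27.0 × 13.493 = 364.31 mL.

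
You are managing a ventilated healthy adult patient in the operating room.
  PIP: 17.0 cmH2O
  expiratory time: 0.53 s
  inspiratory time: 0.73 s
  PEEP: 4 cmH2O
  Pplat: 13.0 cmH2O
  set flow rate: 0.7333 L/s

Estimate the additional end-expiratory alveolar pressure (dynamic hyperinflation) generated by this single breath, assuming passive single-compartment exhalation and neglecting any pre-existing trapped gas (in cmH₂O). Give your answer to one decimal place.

1.8

Vt = flow × Ti = 0.7333 L/s × 0.73 s × 1000 mL/L = 535.31 mL.
R = (PIP − Pplat)/V̇ = (17.0 − 13.0) / 0.7333 = 4.0/0.7333 = 5.455 cmH2O·s/L.
C = Vt/(Pplat − PEEP) = 535.31 / (13.0 − 4) = 535.31/9.0 = 59.479 mL/cmH2O.
τ = R × C = 5.455 × 0.05948 L/cmH2O = 0.3245 s.
Fraction remaining = e^(−Te/τ) = e^(−0.53/0.3245) = 0.1953; trapped volume = 535.31 × 0.1953 = 104.55 mL.
Additional alveolar pressure from trapping ≈ V_trapped / C = 104.55 / 59.479 = 1.758 cmH2O.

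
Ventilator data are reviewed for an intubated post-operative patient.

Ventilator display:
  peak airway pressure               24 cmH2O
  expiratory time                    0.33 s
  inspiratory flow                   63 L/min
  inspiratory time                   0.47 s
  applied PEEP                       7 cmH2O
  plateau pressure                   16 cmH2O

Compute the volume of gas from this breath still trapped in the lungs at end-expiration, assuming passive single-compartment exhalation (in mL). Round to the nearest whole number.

224

Flow: 63 L/min ÷ 60 = 1.05 L/s.
Vt = flow × Ti = 1.05 L/s × 0.47 s × 1000 mL/L = 493.5 mL.
R = (PIP − Pplat)/V̇ = (24 − 16) / 1.05 = 8.0/1.05 = 7.619 cmH2O·s/L.
C = Vt/(Pplat − PEEP) = 493.5 / (16 − 7) = 493.5/9.0 = 54.833 mL/cmH2O.
τ = R × C = 7.619 × 0.05483 L/cmH2O = 0.4177 s.
Fraction remaining = e^(−Te/τ) = e^(−0.33/0.4177) = 0.4538.
Trapped volume = 493.5 × 0.4538 = 223.95 mL.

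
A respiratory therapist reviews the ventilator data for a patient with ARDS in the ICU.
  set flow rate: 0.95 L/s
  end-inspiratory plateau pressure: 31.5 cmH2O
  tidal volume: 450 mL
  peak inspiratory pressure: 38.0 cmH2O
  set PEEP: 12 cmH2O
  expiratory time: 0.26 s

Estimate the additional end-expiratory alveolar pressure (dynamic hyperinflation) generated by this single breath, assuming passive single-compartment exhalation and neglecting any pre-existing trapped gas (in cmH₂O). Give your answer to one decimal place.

R = (PIP − Pplat)/V̇ = (38.0 − 31.5) / 0.95 = 6.5/0.95 = 6.842 cmH2O·s/L.
C = Vt/(Pplat − PEEP) = 450.0 / (31.5 − 12) = 450.0/19.5 = 23.077 mL/cmH2O.
τ = R × C = 6.842 × 0.02308 L/cmH2O = 0.1579 s.
Fraction remaining = e^(−Te/τ) = e^(−0.26/0.1579) = 0.1927; trapped volume = 450.0 × 0.1927 = 86.715 mL.
Additional alveolar pressure from trapping ≈ V_trapped / C = 86.715 / 23.077 = 3.758 cmH2O.

3.8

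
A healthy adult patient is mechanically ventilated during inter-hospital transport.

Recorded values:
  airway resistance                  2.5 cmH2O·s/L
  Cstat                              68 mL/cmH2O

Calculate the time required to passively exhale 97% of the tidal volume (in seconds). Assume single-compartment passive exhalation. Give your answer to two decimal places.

0.60

τ = R × C = 2.5 × 68 mL/cmH2O = 2.5 × 0.068 L/cmH2O = 0.17 s.
Exhaled fraction f = 1 − e^(−t/τ) → t = −τ·ln(1 − f) = −0.17·ln(0.03) = 0.5961 s.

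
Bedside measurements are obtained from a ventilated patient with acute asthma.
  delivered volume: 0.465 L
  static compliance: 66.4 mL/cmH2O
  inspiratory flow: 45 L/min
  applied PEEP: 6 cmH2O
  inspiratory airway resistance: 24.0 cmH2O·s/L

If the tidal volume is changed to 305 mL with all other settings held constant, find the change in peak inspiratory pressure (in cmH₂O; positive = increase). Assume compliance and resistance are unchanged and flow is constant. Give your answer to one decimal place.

PIP = Vt/C + R·V̇ + PEEP (constant-flow equation of motion).
Only the elastic term changes: ΔPIP = ΔVt / C = (305 − 465) / 66.4 = -2.41 cmH2O.

-2.4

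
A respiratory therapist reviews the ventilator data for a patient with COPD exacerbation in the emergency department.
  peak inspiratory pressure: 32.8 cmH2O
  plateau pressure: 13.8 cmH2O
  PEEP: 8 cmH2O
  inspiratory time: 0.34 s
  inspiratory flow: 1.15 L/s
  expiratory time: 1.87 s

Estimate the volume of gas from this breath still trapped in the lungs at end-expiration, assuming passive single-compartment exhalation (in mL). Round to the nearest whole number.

73

Vt = flow × Ti = 1.15 L/s × 0.34 s × 1000 mL/L = 391.0 mL.
R = (PIP − Pplat)/V̇ = (32.8 − 13.8) / 1.15 = 19.0/1.15 = 16.522 cmH2O·s/L.
C = Vt/(Pplat − PEEP) = 391.0 / (13.8 − 8) = 391.0/5.8 = 67.414 mL/cmH2O.
τ = R × C = 16.522 × 0.06741 L/cmH2O = 1.114 s.
Fraction remaining = e^(−Te/τ) = e^(−1.87/1.114) = 0.1866.
Trapped volume = 391.0 × 0.1866 = 72.961 mL.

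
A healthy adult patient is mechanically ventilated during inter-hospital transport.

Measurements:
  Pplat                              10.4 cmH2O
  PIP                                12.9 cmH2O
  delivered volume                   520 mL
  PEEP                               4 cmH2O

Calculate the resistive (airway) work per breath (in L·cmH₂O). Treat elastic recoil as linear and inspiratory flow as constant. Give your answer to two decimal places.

1.30

With constant inspiratory flow the resistive pressure is constant at PIP − Pplat = 12.9 − 10.4 = 2.5 cmH2O, so resistive work = 2.5 × 0.520 = 1.3 L·cmH2O.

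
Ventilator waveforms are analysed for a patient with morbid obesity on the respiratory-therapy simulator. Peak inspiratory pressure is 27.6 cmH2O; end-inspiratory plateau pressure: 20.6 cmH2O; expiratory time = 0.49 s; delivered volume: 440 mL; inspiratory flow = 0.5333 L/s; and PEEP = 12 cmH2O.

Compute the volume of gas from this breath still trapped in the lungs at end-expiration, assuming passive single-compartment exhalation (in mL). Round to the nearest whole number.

R = (PIP − Pplat)/V̇ = (27.6 − 20.6) / 0.5333 = 7.0/0.5333 = 13.126 cmH2O·s/L.
C = Vt/(Pplat − PEEP) = 440.0 / (20.6 − 12) = 440.0/8.6 = 51.163 mL/cmH2O.
τ = R × C = 13.126 × 0.05116 L/cmH2O = 0.6715 s.
Fraction remaining = e^(−Te/τ) = e^(−0.49/0.6715) = 0.482.
Trapped volume = 440.0 × 0.482 = 212.08 mL.

212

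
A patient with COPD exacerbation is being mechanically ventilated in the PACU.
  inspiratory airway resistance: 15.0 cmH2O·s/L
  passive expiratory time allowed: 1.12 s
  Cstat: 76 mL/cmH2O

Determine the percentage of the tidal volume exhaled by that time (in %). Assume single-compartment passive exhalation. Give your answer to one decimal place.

τ = R × C = 15.0 × 76 mL/cmH2O = 15.0 × 0.076 L/cmH2O = 1.14 s.
Passive exhalation: V(t)/V₀ = e^(−t/τ) = e^(−1.12/1.14) = 0.3744.
Fraction exhaled = 1 − 0.3744 = 0.6256 → 62.56%.

62.6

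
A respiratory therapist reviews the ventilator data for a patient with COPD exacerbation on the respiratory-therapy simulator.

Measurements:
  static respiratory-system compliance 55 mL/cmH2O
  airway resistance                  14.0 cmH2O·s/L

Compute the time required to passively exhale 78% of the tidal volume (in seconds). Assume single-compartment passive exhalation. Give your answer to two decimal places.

τ = R × C = 14.0 × 55 mL/cmH2O = 14.0 × 0.055 L/cmH2O = 0.77 s.
Exhaled fraction f = 1 − e^(−t/τ) → t = −τ·ln(1 − f) = −0.77·ln(0.22) = 1.166 s.

1.17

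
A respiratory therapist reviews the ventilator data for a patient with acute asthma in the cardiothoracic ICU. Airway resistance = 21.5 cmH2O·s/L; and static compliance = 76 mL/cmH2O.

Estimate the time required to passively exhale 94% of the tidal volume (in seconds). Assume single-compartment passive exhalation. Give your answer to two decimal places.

τ = R × C = 21.5 × 76 mL/cmH2O = 21.5 × 0.076 L/cmH2O = 1.634 s.
Exhaled fraction f = 1 − e^(−t/τ) → t = −τ·ln(1 − f) = −1.634·ln(0.06) = 4.597 s.

4.60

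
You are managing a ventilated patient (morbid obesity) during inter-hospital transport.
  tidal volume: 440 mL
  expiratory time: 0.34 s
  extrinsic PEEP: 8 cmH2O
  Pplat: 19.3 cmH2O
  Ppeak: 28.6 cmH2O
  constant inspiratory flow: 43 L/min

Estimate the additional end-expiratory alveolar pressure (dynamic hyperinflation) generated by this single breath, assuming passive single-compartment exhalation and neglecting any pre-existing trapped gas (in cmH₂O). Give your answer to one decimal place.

Flow: 43 L/min ÷ 60 = 0.7167 L/s.
R = (PIP − Pplat)/V̇ = (28.6 − 19.3) / 0.7167 = 9.3/0.7167 = 12.976 cmH2O·s/L.
C = Vt/(Pplat − PEEP) = 440.0 / (19.3 − 8) = 440.0/11.3 = 38.938 mL/cmH2O.
τ = R × C = 12.976 × 0.03894 L/cmH2O = 0.5053 s.
Fraction remaining = e^(−Te/τ) = e^(−0.34/0.5053) = 0.5102; trapped volume = 440.0 × 0.5102 = 224.49 mL.
Additional alveolar pressure from trapping ≈ V_trapped / C = 224.49 / 38.938 = 5.765 cmH2O.

5.8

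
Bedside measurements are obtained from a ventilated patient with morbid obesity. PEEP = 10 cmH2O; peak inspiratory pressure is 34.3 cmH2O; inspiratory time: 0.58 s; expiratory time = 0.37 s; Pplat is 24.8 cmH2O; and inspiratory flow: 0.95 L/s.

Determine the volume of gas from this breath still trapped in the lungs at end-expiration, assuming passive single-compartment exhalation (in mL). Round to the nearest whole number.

Vt = flow × Ti = 0.95 L/s × 0.58 s × 1000 mL/L = 551.0 mL.
R = (PIP − Pplat)/V̇ = (34.3 − 24.8) / 0.95 = 9.5/0.95 = 10.0 cmH2O·s/L.
C = Vt/(Pplat − PEEP) = 551.0 / (24.8 − 10) = 551.0/14.8 = 37.23 mL/cmH2O.
τ = R × C = 10.0 × 0.03723 L/cmH2O = 0.3723 s.
Fraction remaining = e^(−Te/τ) = e^(−0.37/0.3723) = 0.3702.
Trapped volume = 551.0 × 0.3702 = 203.98 mL.

204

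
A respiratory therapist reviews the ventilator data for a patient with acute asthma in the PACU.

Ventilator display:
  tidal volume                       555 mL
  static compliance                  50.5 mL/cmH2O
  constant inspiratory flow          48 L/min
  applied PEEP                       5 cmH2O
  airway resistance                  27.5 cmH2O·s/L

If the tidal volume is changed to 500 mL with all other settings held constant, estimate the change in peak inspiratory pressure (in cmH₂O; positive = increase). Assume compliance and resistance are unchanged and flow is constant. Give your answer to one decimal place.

PIP = Vt/C + R·V̇ + PEEP (constant-flow equation of motion).
Only the elastic term changes: ΔPIP = ΔVt / C = (500 − 555) / 50.5 = -1.089 cmH2O.

-1.1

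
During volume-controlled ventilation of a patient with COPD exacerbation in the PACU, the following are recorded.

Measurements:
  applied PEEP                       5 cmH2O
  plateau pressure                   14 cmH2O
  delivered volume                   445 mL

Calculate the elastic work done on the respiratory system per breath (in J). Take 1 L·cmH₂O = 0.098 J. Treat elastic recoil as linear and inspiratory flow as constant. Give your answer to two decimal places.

0.20

Elastic work ≈ ½ × (Pplat − PEEP) × Vt = 0.5 × (14 − 5) × 0.445 L = 0.5 × 9.0 × 0.445 = 2.003 L·cmH2O.
× 0.098 J/(L·cmH2O) → 0.1963 J.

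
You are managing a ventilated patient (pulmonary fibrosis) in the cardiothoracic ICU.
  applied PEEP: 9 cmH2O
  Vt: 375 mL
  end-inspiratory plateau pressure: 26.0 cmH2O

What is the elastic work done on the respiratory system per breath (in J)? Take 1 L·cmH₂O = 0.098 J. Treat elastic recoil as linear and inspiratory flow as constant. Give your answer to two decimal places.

0.31

Elastic work ≈ ½ × (Pplat − PEEP) × Vt = 0.5 × (26.0 − 9) × 0.375 L = 0.5 × 17.0 × 0.375 = 3.188 L·cmH2O.
× 0.098 J/(L·cmH2O) → 0.3124 J.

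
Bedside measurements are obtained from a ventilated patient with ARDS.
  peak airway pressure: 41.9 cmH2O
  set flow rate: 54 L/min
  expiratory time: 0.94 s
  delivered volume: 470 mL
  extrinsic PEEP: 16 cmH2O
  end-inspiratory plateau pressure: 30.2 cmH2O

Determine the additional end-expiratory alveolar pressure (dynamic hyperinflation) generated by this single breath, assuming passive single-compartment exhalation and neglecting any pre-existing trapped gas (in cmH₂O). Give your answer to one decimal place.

Flow: 54 L/min ÷ 60 = 0.9 L/s.
R = (PIP − Pplat)/V̇ = (41.9 − 30.2) / 0.9 = 11.7/0.9 = 13.0 cmH2O·s/L.
C = Vt/(Pplat − PEEP) = 470.0 / (30.2 − 16) = 470.0/14.2 = 33.099 mL/cmH2O.
τ = R × C = 13.0 × 0.0331 L/cmH2O = 0.4303 s.
Fraction remaining = e^(−Te/τ) = e^(−0.94/0.4303) = 0.1125; trapped volume = 470.0 × 0.1125 = 52.875 mL.
Additional alveolar pressure from trapping ≈ V_trapped / C = 52.875 / 33.099 = 1.597 cmH2O.

1.6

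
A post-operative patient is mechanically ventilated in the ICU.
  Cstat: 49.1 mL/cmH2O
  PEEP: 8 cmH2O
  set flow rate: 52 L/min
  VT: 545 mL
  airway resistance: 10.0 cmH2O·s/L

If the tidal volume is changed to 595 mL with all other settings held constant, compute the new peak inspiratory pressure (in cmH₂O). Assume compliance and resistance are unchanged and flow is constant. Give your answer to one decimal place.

28.8

Flow: 52 L/min ÷ 60 = 0.8667 L/s.
PIP = Vt/C + R·V̇ + PEEP (constant-flow equation of motion).
Only the elastic term changes: ΔPIP = ΔVt / C = (595 − 545) / 49.1 = 1.018 cmH2O.
Original PIP = 545/49.1 + 10.0×0.8667 + 8 = 27.767 cmH2O; new PIP = 27.767 + (1.018) = 28.785 cmH2O.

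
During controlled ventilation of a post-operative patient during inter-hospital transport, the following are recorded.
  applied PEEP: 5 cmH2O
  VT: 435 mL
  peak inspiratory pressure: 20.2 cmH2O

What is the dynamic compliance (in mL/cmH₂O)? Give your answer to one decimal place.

28.6

Dynamic compliance = Vt / (PIP − PEEP) = 435 / (20.2 − 5) = 435 / 15.2 = 28.618 mL/cmH2O.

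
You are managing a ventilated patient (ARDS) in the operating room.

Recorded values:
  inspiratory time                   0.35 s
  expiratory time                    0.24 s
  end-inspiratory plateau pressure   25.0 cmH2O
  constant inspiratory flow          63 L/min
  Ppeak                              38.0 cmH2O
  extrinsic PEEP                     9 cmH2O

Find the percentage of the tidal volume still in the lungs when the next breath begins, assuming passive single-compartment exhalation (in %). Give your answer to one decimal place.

43.0

Flow: 63 L/min ÷ 60 = 1.05 L/s.
Vt = flow × Ti = 1.05 L/s × 0.35 s × 1000 mL/L = 367.5 mL.
R = (PIP − Pplat)/V̇ = (38.0 − 25.0) / 1.05 = 13.0/1.05 = 12.381 cmH2O·s/L.
C = Vt/(Pplat − PEEP) = 367.5 / (25.0 − 9) = 367.5/16.0 = 22.969 mL/cmH2O.
τ = R × C = 12.381 × 0.02297 L/cmH2O = 0.2844 s.
Fraction remaining at end-expiration = e^(−Te/τ) = e^(−0.24/0.2844) = 0.43 → 43.0%.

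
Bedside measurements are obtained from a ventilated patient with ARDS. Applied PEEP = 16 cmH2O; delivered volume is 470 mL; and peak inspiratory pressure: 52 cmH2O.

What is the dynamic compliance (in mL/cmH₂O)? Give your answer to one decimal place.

Dynamic compliance = Vt / (PIP − PEEP) = 470 / (52 − 16) = 470 / 36.0 = 13.056 mL/cmH2O.

13.1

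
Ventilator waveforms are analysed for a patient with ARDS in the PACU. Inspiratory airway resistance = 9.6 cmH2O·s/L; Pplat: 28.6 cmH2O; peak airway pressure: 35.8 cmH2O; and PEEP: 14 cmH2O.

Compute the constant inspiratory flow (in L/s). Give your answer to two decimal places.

flow = (PIP − Pplat) / Raw = 7.2 / 9.6 = 0.75 L/s.

0.75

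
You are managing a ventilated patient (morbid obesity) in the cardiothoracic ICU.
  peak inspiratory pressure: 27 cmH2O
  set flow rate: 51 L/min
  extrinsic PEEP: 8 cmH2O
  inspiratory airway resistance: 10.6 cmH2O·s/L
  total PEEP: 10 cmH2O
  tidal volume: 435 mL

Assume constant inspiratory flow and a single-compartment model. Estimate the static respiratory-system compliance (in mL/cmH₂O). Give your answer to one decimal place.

54.4

Flow: 51 L/min ÷ 60 = 0.85 L/s.
Total PEEP = 10 cmH2O (set 8 + intrinsic 2); this is the baseline alveolar pressure.
Equation of motion (constant flow): PIP = Vt/C + R·V̇ + PEEP.
Vt/C = PIP − R·V̇ − PEEP = 27 − 10.6×0.85 − 10 = 27 − 9.01 − 10 = 7.99 cmH2O.
C = Vt / 7.99 = 435 / 7.99 = 54.443 mL/cmH2O.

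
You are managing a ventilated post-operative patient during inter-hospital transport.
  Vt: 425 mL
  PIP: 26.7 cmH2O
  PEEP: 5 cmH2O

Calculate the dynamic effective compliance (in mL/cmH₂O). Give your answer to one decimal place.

19.6

Dynamic compliance = Vt / (PIP − PEEP) = 425 / (26.7 − 5) = 425 / 21.7 = 19.585 mL/cmH2O.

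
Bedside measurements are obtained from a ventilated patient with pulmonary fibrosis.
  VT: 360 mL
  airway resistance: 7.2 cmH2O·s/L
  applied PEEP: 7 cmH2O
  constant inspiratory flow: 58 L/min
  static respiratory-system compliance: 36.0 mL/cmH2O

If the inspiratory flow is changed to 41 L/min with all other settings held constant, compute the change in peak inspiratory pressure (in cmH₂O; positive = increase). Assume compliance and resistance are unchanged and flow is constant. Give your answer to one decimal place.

-2.0

Flow: 58 L/min ÷ 60 = 0.9667 L/s.
New flow: 41 L/min ÷ 60 = 0.6833 L/s.
PIP = Vt/C + R·V̇ + PEEP (constant-flow equation of motion).
Only the resistive term changes: ΔPIP = R × ΔV̇ = 7.2 × (0.6833 − 0.9667) = 7.2 × -0.2834 = -2.04 cmH2O.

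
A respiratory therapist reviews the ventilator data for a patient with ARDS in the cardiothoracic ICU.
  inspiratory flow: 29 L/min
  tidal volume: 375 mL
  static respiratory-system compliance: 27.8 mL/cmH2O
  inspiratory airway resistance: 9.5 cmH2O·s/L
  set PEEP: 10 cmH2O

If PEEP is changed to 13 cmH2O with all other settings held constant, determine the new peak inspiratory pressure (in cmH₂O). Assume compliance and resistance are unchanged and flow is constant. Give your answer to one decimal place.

31.1

Flow: 29 L/min ÷ 60 = 0.4833 L/s.
PIP = Vt/C + R·V̇ + PEEP (constant-flow equation of motion).
Only the baseline term changes: ΔPIP = ΔPEEP = 13 − 10 = 3.0 cmH2O.
Original PIP = 375/27.8 + 9.5×0.4833 + 10 = 28.081 cmH2O; new PIP = 28.081 + (3.0) = 31.081 cmH2O.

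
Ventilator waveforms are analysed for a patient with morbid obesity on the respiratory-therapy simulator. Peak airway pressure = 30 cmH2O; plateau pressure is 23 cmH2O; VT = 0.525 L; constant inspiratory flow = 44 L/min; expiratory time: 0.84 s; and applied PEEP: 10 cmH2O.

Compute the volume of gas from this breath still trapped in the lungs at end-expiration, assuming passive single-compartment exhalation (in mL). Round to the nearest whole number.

Flow: 44 L/min ÷ 60 = 0.7333 L/s.
R = (PIP − Pplat)/V̇ = (30 − 23) / 0.7333 = 7.0/0.7333 = 9.546 cmH2O·s/L.
C = Vt/(Pplat − PEEP) = 525.0 / (23 − 10) = 525.0/13.0 = 40.385 mL/cmH2O.
τ = R × C = 9.546 × 0.04039 L/cmH2O = 0.3856 s.
Fraction remaining = e^(−Te/τ) = e^(−0.84/0.3856) = 0.1132.
Trapped volume = 525.0 × 0.1132 = 59.43 mL.

59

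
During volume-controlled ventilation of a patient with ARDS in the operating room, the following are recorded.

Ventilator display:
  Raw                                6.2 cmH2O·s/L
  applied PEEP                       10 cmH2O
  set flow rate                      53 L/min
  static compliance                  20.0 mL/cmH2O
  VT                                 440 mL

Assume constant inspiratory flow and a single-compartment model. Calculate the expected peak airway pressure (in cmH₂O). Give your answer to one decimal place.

37.5

Flow: 53 L/min ÷ 60 = 0.8833 L/s.
Equation of motion (constant flow): PIP = Vt/C + R·V̇ + PEEP.
PIP = 440/20.0 + 6.2×0.8833 + 10 = 22.0 + 5.476 + 10 = 37.476 cmH2O.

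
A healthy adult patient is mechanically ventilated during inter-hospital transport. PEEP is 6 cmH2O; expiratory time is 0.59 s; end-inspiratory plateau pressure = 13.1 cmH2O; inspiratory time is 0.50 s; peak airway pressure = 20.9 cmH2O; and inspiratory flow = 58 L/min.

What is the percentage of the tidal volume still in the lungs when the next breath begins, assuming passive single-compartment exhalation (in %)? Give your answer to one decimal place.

Flow: 58 L/min ÷ 60 = 0.9667 L/s.
Vt = flow × Ti = 0.9667 L/s × 0.50 s × 1000 mL/L = 483.35 mL.
R = (PIP − Pplat)/V̇ = (20.9 − 13.1) / 0.9667 = 7.8/0.9667 = 8.069 cmH2O·s/L.
C = Vt/(Pplat − PEEP) = 483.35 / (13.1 − 6) = 483.35/7.1 = 68.077 mL/cmH2O.
τ = R × C = 8.069 × 0.06808 L/cmH2O = 0.5493 s.
Fraction remaining at end-expiration = e^(−Te/τ) = e^(−0.59/0.5493) = 0.3416 → 34.16%.

34.2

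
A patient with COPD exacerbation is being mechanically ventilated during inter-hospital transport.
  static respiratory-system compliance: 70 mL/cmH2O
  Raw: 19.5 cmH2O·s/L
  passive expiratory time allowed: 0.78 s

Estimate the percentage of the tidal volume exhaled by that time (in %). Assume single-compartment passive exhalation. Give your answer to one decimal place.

43.5

τ = R × C = 19.5 × 70 mL/cmH2O = 19.5 × 0.070 L/cmH2O = 1.365 s.
Passive exhalation: V(t)/V₀ = e^(−t/τ) = e^(−0.78/1.365) = 0.5647.
Fraction exhaled = 1 − 0.5647 = 0.4353 → 43.53%.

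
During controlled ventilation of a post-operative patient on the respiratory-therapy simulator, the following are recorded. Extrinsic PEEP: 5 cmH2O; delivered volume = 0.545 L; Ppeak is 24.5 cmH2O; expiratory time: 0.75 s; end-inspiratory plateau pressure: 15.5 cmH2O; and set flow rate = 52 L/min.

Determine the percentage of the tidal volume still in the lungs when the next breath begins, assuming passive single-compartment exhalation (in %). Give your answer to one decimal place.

24.9

Flow: 52 L/min ÷ 60 = 0.8667 L/s.
R = (PIP − Pplat)/V̇ = (24.5 − 15.5) / 0.8667 = 9.0/0.8667 = 10.384 cmH2O·s/L.
C = Vt/(Pplat − PEEP) = 545.0 / (15.5 − 5) = 545.0/10.5 = 51.905 mL/cmH2O.
τ = R × C = 10.384 × 0.05191 L/cmH2O = 0.539 s.
Fraction remaining at end-expiration = e^(−Te/τ) = e^(−0.75/0.539) = 0.2487 → 24.87%.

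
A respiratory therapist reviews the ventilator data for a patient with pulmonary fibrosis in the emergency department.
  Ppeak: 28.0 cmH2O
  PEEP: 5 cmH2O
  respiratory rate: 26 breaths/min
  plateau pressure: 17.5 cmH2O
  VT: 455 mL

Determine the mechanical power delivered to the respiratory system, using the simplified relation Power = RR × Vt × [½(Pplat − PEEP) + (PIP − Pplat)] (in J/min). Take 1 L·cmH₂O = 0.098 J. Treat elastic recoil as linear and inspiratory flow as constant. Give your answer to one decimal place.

19.4

Per-breath work = Vt × [½(Pplat−PEEP) + (PIP−Pplat)] = 0.455 × [0.5×12.5 + 10.5] = 0.455 × 16.75 = 7.621 L·cmH2O.
Power = 26 × 7.621 = 198.15 L·cmH2O/min.
× 0.098 J/(L·cmH2O) → 19.419 J/min.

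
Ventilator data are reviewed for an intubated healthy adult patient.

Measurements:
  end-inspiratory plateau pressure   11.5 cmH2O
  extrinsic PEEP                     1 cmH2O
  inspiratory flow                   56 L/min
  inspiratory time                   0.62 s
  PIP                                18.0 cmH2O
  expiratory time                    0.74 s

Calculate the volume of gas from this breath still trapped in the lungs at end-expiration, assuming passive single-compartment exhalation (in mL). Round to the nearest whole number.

Flow: 56 L/min ÷ 60 = 0.9333 L/s.
Vt = flow × Ti = 0.9333 L/s × 0.62 s × 1000 mL/L = 578.65 mL.
R = (PIP − Pplat)/V̇ = (18.0 − 11.5) / 0.9333 = 6.5/0.9333 = 6.965 cmH2O·s/L.
C = Vt/(Pplat − PEEP) = 578.65 / (11.5 − 1) = 578.65/10.5 = 55.11 mL/cmH2O.
τ = R × C = 6.965 × 0.05511 L/cmH2O = 0.3838 s.
Fraction remaining = e^(−Te/τ) = e^(−0.74/0.3838) = 0.1454.
Trapped volume = 578.65 × 0.1454 = 84.136 mL.

84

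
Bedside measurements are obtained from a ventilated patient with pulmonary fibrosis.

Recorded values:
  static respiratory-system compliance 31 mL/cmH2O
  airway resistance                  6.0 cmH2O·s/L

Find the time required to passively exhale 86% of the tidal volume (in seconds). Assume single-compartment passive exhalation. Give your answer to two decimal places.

0.37

τ = R × C = 6.0 × 31 mL/cmH2O = 6.0 × 0.031 L/cmH2O = 0.186 s.
Exhaled fraction f = 1 − e^(−t/τ) → t = −τ·ln(1 − f) = −0.186·ln(0.14) = 0.3657 s.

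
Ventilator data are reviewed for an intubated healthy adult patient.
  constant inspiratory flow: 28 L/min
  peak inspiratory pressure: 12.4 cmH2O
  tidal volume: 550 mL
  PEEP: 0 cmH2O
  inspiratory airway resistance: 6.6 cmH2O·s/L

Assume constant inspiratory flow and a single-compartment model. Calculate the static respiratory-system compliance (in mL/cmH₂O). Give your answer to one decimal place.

59.0

Flow: 28 L/min ÷ 60 = 0.4667 L/s.
Equation of motion (constant flow): PIP = Vt/C + R·V̇ + PEEP.
Vt/C = PIP − R·V̇ − PEEP = 12.4 − 6.6×0.4667 − 0 = 12.4 − 3.08 − 0 = 9.32 cmH2O.
C = Vt / 9.32 = 550 / 9.32 = 59.013 mL/cmH2O.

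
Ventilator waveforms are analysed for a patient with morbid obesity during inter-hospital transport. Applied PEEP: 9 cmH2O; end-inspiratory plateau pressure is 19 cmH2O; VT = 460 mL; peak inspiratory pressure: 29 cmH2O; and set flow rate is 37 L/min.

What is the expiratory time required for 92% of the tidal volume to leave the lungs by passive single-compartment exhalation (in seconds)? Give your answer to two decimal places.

1.88

Flow: 37 L/min ÷ 60 = 0.6167 L/s.
R = (PIP − Pplat)/V̇ = (29 − 19) / 0.6167 = 10.0/0.6167 = 16.215 cmH2O·s/L.
C = Vt/(Pplat − PEEP) = 460.0 / (19 − 9) = 460.0/10.0 = 46.0 mL/cmH2O.
τ = R × C = 16.215 × 0.046 L/cmH2O = 0.7459 s.
t = −τ·ln(1 − 0.92) = −0.7459·ln(0.08) = 1.884 s.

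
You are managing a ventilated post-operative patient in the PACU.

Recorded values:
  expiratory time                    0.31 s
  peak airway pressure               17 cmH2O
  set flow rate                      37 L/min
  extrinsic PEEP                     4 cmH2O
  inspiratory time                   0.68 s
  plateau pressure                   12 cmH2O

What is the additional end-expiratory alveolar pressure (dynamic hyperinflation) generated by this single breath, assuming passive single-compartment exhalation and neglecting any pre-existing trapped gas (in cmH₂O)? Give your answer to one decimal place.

3.9

Flow: 37 L/min ÷ 60 = 0.6167 L/s.
Vt = flow × Ti = 0.6167 L/s × 0.68 s × 1000 mL/L = 419.36 mL.
R = (PIP − Pplat)/V̇ = (17 − 12) / 0.6167 = 5.0/0.6167 = 8.108 cmH2O·s/L.
C = Vt/(Pplat − PEEP) = 419.36 / (12 − 4) = 419.36/8.0 = 52.42 mL/cmH2O.
τ = R × C = 8.108 × 0.05242 L/cmH2O = 0.425 s.
Fraction remaining = e^(−Te/τ) = e^(−0.31/0.425) = 0.4822; trapped volume = 419.36 × 0.4822 = 202.22 mL.
Additional alveolar pressure from trapping ≈ V_trapped / C = 202.22 / 52.42 = 3.858 cmH2O.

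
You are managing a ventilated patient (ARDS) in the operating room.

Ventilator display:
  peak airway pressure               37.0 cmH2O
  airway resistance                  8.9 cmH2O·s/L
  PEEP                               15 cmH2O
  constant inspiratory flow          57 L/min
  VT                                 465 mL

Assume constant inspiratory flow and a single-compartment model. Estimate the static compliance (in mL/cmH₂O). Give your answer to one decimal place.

Flow: 57 L/min ÷ 60 = 0.95 L/s.
Equation of motion (constant flow): PIP = Vt/C + R·V̇ + PEEP.
Vt/C = PIP − R·V̇ − PEEP = 37.0 − 8.9×0.95 − 15 = 37.0 − 8.455 − 15 = 13.545 cmH2O.
C = Vt / 13.545 = 465 / 13.545 = 34.33 mL/cmH2O.

34.3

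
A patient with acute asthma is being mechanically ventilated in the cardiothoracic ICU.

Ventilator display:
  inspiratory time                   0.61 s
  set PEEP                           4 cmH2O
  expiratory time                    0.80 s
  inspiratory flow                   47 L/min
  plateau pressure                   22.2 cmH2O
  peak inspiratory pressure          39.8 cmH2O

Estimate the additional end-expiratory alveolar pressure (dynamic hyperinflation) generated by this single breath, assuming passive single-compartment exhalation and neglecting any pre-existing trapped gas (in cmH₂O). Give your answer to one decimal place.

Flow: 47 L/min ÷ 60 = 0.7833 L/s.
Vt = flow × Ti = 0.7833 L/s × 0.61 s × 1000 mL/L = 477.81 mL.
R = (PIP − Pplat)/V̇ = (39.8 − 22.2) / 0.7833 = 17.6/0.7833 = 22.469 cmH2O·s/L.
C = Vt/(Pplat − PEEP) = 477.81 / (22.2 − 4) = 477.81/18.2 = 26.253 mL/cmH2O.
τ = R × C = 22.469 × 0.02625 L/cmH2O = 0.5898 s.
Fraction remaining = e^(−Te/τ) = e^(−0.80/0.5898) = 0.2576; trapped volume = 477.81 × 0.2576 = 123.08 mL.
Additional alveolar pressure from trapping ≈ V_trapped / C = 123.08 / 26.253 = 4.688 cmH2O.

4.7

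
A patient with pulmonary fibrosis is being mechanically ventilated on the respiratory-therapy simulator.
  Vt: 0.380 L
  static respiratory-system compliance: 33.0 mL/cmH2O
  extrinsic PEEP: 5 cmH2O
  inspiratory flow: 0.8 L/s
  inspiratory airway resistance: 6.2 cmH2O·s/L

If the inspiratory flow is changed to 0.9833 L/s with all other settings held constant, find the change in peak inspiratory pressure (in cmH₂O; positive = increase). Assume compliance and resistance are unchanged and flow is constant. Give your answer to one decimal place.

1.1

PIP = Vt/C + R·V̇ + PEEP (constant-flow equation of motion).
Only the resistive term changes: ΔPIP = R × ΔV̇ = 6.2 × (0.9833 − 0.8) = 6.2 × 0.1833 = 1.136 cmH2O.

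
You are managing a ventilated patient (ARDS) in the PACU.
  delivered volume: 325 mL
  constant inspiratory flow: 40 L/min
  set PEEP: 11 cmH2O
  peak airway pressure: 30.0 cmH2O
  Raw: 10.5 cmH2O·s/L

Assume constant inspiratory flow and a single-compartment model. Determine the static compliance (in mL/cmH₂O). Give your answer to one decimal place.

Flow: 40 L/min ÷ 60 = 0.6667 L/s.
Equation of motion (constant flow): PIP = Vt/C + R·V̇ + PEEP.
Vt/C = PIP − R·V̇ − PEEP = 30.0 − 10.5×0.6667 − 11 = 30.0 − 7.0 − 11 = 12.0 cmH2O.
C = Vt / 12.0 = 325 / 12.0 = 27.083 mL/cmH2O.

27.1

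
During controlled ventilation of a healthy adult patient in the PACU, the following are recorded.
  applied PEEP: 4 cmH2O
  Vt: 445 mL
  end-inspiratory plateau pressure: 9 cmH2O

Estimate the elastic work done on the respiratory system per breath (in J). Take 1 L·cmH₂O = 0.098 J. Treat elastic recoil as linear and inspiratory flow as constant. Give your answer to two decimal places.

Elastic work ≈ ½ × (Pplat − PEEP) × Vt = 0.5 × (9 − 4) × 0.445 L = 0.5 × 5.0 × 0.445 = 1.113 L·cmH2O.
× 0.098 J/(L·cmH2O) → 0.1091 J.

0.11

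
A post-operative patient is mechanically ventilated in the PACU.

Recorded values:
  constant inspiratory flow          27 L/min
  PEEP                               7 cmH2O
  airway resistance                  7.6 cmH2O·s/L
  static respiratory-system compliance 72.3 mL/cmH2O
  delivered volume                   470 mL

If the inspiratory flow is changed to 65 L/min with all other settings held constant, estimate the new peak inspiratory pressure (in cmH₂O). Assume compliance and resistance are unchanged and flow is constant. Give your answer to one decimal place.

Flow: 27 L/min ÷ 60 = 0.45 L/s.
New flow: 65 L/min ÷ 60 = 1.0833 L/s.
PIP = Vt/C + R·V̇ + PEEP (constant-flow equation of motion).
Only the resistive term changes: ΔPIP = R × ΔV̇ = 7.6 × (1.0833 − 0.45) = 7.6 × 0.6333 = 4.813 cmH2O.
Original PIP = 470/72.3 + 7.6×0.45 + 7 = 16.921 cmH2O; new PIP = 16.921 + (4.813) = 21.734 cmH2O.

21.7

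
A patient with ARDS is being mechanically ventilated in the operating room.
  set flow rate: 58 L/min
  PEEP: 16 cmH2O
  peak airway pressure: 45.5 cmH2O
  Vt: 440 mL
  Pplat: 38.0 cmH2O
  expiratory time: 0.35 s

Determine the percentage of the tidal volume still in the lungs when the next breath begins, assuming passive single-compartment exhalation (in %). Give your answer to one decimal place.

10.5

Flow: 58 L/min ÷ 60 = 0.9667 L/s.
R = (PIP − Pplat)/V̇ = (45.5 − 38.0) / 0.9667 = 7.5/0.9667 = 7.758 cmH2O·s/L.
C = Vt/(Pplat − PEEP) = 440.0 / (38.0 − 16) = 440.0/22.0 = 20.0 mL/cmH2O.
τ = R × C = 7.758 × 0.02 L/cmH2O = 0.1552 s.
Fraction remaining at end-expiration = e^(−Te/τ) = e^(−0.35/0.1552) = 0.1049 → 10.49%.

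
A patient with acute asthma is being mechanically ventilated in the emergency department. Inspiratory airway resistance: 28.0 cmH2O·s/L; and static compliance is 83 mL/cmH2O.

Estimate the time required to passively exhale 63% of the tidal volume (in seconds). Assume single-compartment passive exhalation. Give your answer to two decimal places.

2.31

τ = R × C = 28.0 × 83 mL/cmH2O = 28.0 × 0.083 L/cmH2O = 2.324 s.
Exhaled fraction f = 1 − e^(−t/τ) → t = −τ·ln(1 − f) = −2.324·ln(0.37) = 2.311 s.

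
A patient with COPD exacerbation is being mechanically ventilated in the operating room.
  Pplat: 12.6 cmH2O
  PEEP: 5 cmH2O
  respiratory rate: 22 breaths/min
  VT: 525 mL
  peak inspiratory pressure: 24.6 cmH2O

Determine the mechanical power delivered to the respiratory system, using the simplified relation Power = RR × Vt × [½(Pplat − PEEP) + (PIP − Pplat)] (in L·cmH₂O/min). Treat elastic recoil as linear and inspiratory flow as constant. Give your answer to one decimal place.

182.5

Per-breath work = Vt × [½(Pplat−PEEP) + (PIP−Pplat)] = 0.525 × [0.5×7.6 + 12.0] = 0.525 × 15.8 = 8.295 L·cmH2O.
Power = 22 × 8.295 = 182.49 L·cmH2O/min.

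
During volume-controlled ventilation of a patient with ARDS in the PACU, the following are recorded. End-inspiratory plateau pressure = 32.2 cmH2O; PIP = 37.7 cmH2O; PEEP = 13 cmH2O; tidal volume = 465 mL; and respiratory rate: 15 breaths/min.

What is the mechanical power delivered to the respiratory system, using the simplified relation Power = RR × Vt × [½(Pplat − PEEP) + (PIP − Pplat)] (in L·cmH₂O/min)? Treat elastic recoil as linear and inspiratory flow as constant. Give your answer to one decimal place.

Per-breath work = Vt × [½(Pplat−PEEP) + (PIP−Pplat)] = 0.465 × [0.5×19.2 + 5.5] = 0.465 × 15.1 = 7.022 L·cmH2O.
Power = 15 × 7.022 = 105.33 L·cmH2O/min.

105.3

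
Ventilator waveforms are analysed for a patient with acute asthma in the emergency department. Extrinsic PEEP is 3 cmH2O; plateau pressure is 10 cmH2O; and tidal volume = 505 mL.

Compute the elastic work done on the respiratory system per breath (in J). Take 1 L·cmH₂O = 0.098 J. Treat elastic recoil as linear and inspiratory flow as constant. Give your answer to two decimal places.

0.17

Elastic work ≈ ½ × (Pplat − PEEP) × Vt = 0.5 × (10 − 3) × 0.505 L = 0.5 × 7.0 × 0.505 = 1.768 L·cmH2O.
× 0.098 J/(L·cmH2O) → 0.1733 J.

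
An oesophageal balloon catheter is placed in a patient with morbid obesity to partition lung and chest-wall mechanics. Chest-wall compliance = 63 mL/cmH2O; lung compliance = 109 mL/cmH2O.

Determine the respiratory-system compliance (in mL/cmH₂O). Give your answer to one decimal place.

39.9

Lung and chest wall are elastances in series: 1/Crs = 1/CL + 1/Ccw.
1/Crs = 1/109 + 1/63 = 0.02505.
Crs = 39.92 mL/cmH2O.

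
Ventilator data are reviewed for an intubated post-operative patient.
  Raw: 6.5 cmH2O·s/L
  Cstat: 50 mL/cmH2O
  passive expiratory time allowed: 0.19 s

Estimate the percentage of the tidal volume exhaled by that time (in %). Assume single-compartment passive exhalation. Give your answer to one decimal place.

τ = R × C = 6.5 × 50 mL/cmH2O = 6.5 × 0.050 L/cmH2O = 0.325 s.
Passive exhalation: V(t)/V₀ = e^(−t/τ) = e^(−0.19/0.325) = 0.5573.
Fraction exhaled = 1 − 0.5573 = 0.4427 → 44.27%.

44.3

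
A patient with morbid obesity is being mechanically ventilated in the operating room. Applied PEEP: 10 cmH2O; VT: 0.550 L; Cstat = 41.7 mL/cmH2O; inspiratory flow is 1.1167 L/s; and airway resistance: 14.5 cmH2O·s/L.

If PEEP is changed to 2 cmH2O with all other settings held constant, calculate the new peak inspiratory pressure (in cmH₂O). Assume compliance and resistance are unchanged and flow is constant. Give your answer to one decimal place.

PIP = Vt/C + R·V̇ + PEEP (constant-flow equation of motion).
Only the baseline term changes: ΔPIP = ΔPEEP = 2 − 10 = -8.0 cmH2O.
Original PIP = 550/41.7 + 14.5×1.1167 + 10 = 39.382 cmH2O; new PIP = 39.382 + (-8.0) = 31.382 cmH2O.

31.4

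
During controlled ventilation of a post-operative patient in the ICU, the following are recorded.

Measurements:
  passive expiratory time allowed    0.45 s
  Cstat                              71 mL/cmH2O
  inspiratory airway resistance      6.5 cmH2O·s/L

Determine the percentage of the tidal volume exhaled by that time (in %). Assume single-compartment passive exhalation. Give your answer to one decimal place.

62.3

τ = R × C = 6.5 × 71 mL/cmH2O = 6.5 × 0.071 L/cmH2O = 0.4615 s.
Passive exhalation: V(t)/V₀ = e^(−t/τ) = e^(−0.45/0.4615) = 0.3772.
Fraction exhaled = 1 − 0.3772 = 0.6228 → 62.28%.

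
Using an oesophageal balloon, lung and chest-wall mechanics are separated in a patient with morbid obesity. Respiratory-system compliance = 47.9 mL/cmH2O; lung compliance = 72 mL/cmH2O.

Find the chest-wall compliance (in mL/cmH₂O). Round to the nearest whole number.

1/Ccw = 1/Crs − 1/CL.
1/Ccw = 1/47.9 − 1/72 = 0.006988.
Ccw = 143.1 mL/cmH2O.

143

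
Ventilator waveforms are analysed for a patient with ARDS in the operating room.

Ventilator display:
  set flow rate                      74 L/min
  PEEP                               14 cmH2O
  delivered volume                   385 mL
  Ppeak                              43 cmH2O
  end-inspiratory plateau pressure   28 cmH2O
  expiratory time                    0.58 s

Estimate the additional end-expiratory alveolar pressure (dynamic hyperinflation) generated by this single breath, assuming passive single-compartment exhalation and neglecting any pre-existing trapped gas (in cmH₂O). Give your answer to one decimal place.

Flow: 74 L/min ÷ 60 = 1.2333 L/s.
R = (PIP − Pplat)/V̇ = (43 − 28) / 1.2333 = 15.0/1.2333 = 12.162 cmH2O·s/L.
C = Vt/(Pplat − PEEP) = 385.0 / (28 − 14) = 385.0/14.0 = 27.5 mL/cmH2O.
τ = R × C = 12.162 × 0.0275 L/cmH2O = 0.3345 s.
Fraction remaining = e^(−Te/τ) = e^(−0.58/0.3345) = 0.1766; trapped volume = 385.0 × 0.1766 = 67.991 mL.
Additional alveolar pressure from trapping ≈ V_trapped / C = 67.991 / 27.5 = 2.472 cmH2O.

2.5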